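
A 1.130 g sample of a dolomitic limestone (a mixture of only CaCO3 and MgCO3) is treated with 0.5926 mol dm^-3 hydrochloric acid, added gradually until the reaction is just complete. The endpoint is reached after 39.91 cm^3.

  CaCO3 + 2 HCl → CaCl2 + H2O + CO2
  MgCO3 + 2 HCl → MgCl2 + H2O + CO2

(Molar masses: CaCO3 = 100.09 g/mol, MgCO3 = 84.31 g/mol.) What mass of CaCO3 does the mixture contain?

0.8436 g

n(HCl) = 0.03991 × 0.5926 = 0.02365 mol
Let x = n(CaCO3), y = n(MgCO3).
Titrant: 2x + 2y = 0.02365;  mass: 100.09x + 84.31y = 1.130
Solving, x = 8.429 × 10^-3 mol, y = 3.397 × 10^-3 mol
mass of CaCO3 = 8.429 × 10^-3 × 100.09 = 0.8436 g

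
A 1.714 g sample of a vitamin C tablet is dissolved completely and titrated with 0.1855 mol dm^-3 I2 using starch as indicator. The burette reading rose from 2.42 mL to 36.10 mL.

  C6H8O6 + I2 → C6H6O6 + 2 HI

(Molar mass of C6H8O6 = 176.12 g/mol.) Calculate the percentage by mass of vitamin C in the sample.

n(I2) = 0.03368 L × 0.1855 mol/L = 6.248 × 10^-3 mol
n(C6H8O6) = 6.248 × 10^-3 mol (1:1 ratio)
mass of C6H8O6 = 6.248 × 10^-3 × 176.12 g/mol = 1.100 g
% C6H8O6 = 1.100 / 1.714 × 100 = 64.20 %

64.20 %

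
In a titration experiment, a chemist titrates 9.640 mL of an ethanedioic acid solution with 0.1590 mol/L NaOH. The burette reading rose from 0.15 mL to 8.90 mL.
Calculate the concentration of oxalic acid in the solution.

H2C2O4 + 2 NaOH → Na2C2O4 + 2 H2O
n(NaOH) = 0.008750 L × 0.1590 mol/L = 1.391 × 10^-3 mol
From the 1:2 mole ratio, n(H2C2O4) = 1/2 × 1.391 × 10^-3 = 6.956 × 10^-4 mol
[H2C2O4] = 6.956 × 10^-4 mol / 0.009640 L = 0.07216 mol/L

0.07216 mol/L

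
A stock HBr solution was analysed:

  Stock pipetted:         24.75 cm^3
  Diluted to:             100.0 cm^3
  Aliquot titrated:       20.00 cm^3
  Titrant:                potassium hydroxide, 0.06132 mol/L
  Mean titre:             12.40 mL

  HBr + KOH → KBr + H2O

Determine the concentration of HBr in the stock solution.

n(KOH) = 0.01240 × 0.06132 = 7.604 × 10^-4 mol
n(HBr) in the aliquot = 7.604 × 10^-4 mol (1:1 ratio)
[HBr]_dilute = 7.604 × 10^-4 / 0.02000 = 0.03802 mol/L
Dilution factor = 100.0 / 24.75 = 4.040
[HBr]_stock = 0.03802 × 4.040 = 0.1536 mol/L

0.1536 mol/L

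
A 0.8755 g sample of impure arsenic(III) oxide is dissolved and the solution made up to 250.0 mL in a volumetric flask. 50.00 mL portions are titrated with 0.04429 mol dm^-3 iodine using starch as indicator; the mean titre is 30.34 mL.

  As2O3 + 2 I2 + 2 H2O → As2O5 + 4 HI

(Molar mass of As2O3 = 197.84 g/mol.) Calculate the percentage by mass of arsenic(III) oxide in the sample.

75.91 %

n(I2) per titration = 0.03034 × 0.04429 = 1.344 × 10^-3 mol
From the 1:2 ratio, n(As2O3) in each aliquot = 1/2 × 1.344 × 10^-3 = 6.719 × 10^-4 mol
n(As2O3) in the whole flask = 6.719 × 10^-4 × 250.0/50.00 = 3.359 × 10^-3 mol
mass of As2O3 = 3.359 × 10^-3 × 197.84 = 0.6646 g
% As2O3 = 0.6646 / 0.8755 × 100 = 75.91 %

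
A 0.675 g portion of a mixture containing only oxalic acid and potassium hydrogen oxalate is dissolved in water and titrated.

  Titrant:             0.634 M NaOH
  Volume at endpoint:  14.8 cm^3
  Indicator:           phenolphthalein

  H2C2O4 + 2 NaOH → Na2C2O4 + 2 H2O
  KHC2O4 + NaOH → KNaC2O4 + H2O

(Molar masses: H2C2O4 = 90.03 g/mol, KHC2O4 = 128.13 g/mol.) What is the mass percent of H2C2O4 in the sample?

n(NaOH) = 0.0148 × 0.634 = 9.38 × 10^-3 mol
Let x = n(H2C2O4), y = n(KHC2O4).
Titrant: 2x + 1y = 9.38 × 10^-3;  mass: 90.03x + 128.13y = 0.675
Solving, x = 3.17 × 10^-3 mol, y = 3.04 × 10^-3 mol
mass of H2C2O4 = 3.17 × 10^-3 × 90.03 = 0.286 g
% H2C2O4 = 0.286 / 0.675 × 100 = 42.3 %

42.3 %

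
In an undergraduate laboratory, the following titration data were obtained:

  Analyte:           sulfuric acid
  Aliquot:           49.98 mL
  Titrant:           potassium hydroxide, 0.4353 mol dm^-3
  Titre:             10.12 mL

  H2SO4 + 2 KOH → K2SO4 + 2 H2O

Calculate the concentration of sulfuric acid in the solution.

0.04407 mol/L

n(KOH) = 0.01012 L × 0.4353 mol/L = 4.405 × 10^-3 mol
From the 1:2 mole ratio, n(H2SO4) = 1/2 × 4.405 × 10^-3 = 2.203 × 10^-3 mol
[H2SO4] = 2.203 × 10^-3 mol / 0.04998 L = 0.04407 mol/L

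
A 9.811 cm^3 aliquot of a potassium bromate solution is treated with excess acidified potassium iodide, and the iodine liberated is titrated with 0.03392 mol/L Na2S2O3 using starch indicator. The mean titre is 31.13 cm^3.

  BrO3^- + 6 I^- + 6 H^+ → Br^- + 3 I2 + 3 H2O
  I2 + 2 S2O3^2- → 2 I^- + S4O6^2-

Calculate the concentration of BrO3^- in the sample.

0.01794 mol/L

n(S2O3^2-) = 0.03113 × 0.03392 = 1.056 × 10^-3 mol
n(I2) = n(S2O3^2-)/2 = 5.280 × 10^-4 mol
From the 1:3 ratio, n(BrO3^-) in the aliquot = 1/3 × 5.280 × 10^-4 = 1.760 × 10^-4 mol
[BrO3^-] = 1.760 × 10^-4 / 0.009811 = 0.01794 mol/L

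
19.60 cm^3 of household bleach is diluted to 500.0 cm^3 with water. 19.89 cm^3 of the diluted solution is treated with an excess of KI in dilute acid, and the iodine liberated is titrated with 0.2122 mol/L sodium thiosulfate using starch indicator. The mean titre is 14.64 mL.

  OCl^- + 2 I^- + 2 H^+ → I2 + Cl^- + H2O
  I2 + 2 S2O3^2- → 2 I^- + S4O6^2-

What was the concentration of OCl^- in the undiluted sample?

1.992 mol/L

n(S2O3^2-) = 0.01464 × 0.2122 = 3.107 × 10^-3 mol
n(I2) = n(S2O3^2-)/2 = 1.553 × 10^-3 mol
n(OCl^-) in the aliquot = 1.553 × 10^-3 mol (1:1 ratio)
[OCl^-]_dilute = 1.553 × 10^-3 / 0.01989 = 0.07809 mol/L
[OCl^-]_original = 0.07809 × 500.0/19.60 = 1.992 mol/L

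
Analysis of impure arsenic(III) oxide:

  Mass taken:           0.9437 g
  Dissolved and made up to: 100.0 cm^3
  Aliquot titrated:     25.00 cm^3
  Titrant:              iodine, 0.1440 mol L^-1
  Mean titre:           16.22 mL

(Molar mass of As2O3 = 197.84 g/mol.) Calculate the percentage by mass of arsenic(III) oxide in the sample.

97.93 %

As2O3 + 2 I2 + 2 H2O → As2O5 + 4 HI
n(I2) per titration = 0.01622 × 0.1440 = 2.336 × 10^-3 mol
From the 1:2 ratio, n(As2O3) in each aliquot = 1/2 × 2.336 × 10^-3 = 1.168 × 10^-3 mol
n(As2O3) in the whole flask = 1.168 × 10^-3 × 100.0/25.00 = 4.671 × 10^-3 mol
mass of As2O3 = 4.671 × 10^-3 × 197.84 = 0.9242 g
% As2O3 = 0.9242 / 0.9437 × 100 = 97.93 %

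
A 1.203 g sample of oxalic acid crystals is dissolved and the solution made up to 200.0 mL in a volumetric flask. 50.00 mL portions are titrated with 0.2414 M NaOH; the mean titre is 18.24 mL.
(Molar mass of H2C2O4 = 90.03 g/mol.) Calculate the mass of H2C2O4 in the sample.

H2C2O4 + 2 NaOH → Na2C2O4 + 2 H2O
n(NaOH) per titration = 0.01824 × 0.2414 = 4.403 × 10^-3 mol
From the 1:2 ratio, n(H2C2O4) in each aliquot = 1/2 × 4.403 × 10^-3 = 2.202 × 10^-3 mol
n(H2C2O4) in the whole flask = 2.202 × 10^-3 × 200.0/50.00 = 8.806 × 10^-3 mol
mass of H2C2O4 = 8.806 × 10^-3 × 90.03 = 0.7928 g

0.7928 g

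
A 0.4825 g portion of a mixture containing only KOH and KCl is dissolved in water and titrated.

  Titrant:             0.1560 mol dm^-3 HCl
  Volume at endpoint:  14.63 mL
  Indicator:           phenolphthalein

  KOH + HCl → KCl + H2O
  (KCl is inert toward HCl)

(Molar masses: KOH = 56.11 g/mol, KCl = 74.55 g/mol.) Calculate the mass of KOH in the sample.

0.1281 g

n(HCl) = 0.01463 × 0.1560 = 2.282 × 10^-3 mol
Let x = n(KOH), y = n(KCl).
Titrant: 1x = 2.282 × 10^-3;  mass: 56.11x + 74.55y = 0.4825
Solving, x = 2.282 × 10^-3 mol, y = 4.754 × 10^-3 mol
mass of KOH = 2.282 × 10^-3 × 56.11 = 0.1281 g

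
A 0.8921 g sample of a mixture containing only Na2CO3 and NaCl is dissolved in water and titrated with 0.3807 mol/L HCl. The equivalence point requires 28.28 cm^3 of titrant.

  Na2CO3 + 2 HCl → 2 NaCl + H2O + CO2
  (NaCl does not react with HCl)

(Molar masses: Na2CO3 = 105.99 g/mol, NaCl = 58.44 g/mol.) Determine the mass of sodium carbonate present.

n(HCl) = 0.02828 × 0.3807 = 0.01077 mol
Let x = n(Na2CO3), y = n(NaCl).
Titrant: 2x = 0.01077;  mass: 105.99x + 58.44y = 0.8921
Solving, x = 5.383 × 10^-3 mol, y = 5.502 × 10^-3 mol
mass of Na2CO3 = 5.383 × 10^-3 × 105.99 = 0.5706 g

0.5706 g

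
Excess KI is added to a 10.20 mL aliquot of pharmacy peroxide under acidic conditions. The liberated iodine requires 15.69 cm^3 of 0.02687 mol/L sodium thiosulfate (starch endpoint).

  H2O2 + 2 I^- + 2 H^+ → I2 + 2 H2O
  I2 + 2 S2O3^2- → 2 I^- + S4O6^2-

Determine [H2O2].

0.02067 mol/L

n(S2O3^2-) = 0.01569 × 0.02687 = 4.216 × 10^-4 mol
n(I2) = n(S2O3^2-)/2 = 2.108 × 10^-4 mol
n(H2O2) in the aliquot = 2.108 × 10^-4 mol (1:1 ratio)
[H2O2] = 2.108 × 10^-4 / 0.01020 = 0.02067 mol/L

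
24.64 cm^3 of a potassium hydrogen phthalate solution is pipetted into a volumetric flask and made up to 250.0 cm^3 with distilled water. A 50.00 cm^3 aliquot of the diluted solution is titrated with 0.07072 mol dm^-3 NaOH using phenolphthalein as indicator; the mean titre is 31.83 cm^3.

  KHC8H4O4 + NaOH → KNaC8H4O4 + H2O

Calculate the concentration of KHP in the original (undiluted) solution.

0.4568 mol/L

n(NaOH) = 0.03183 × 0.07072 = 2.251 × 10^-3 mol
n(KHC8H4O4) in the aliquot = 2.251 × 10^-3 mol (1:1 ratio)
[KHC8H4O4]_dilute = 2.251 × 10^-3 / 0.05000 = 0.04502 mol/L
Dilution factor = 250.0 / 24.64 = 10.15
[KHC8H4O4]_stock = 0.04502 × 10.15 = 0.4568 mol/L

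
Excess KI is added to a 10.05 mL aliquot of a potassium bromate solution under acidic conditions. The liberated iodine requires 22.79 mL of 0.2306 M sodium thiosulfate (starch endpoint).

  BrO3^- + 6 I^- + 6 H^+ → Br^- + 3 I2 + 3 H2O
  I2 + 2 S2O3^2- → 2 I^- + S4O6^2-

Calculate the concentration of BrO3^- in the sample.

0.08715 M

n(S2O3^2-) = 0.02279 × 0.2306 = 5.255 × 10^-3 mol
n(I2) = n(S2O3^2-)/2 = 2.628 × 10^-3 mol
From the 1:3 ratio, n(BrO3^-) in the aliquot = 1/3 × 2.628 × 10^-3 = 8.759 × 10^-4 mol
[BrO3^-] = 8.759 × 10^-4 / 0.01005 = 0.08715 mol/L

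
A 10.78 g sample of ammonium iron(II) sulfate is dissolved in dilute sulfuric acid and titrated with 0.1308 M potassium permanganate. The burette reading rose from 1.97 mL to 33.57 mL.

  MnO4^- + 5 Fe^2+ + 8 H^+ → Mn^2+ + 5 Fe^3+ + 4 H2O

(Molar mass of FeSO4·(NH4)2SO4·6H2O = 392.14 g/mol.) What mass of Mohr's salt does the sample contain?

8.104 g

n(KMnO4) = 0.03160 L × 0.1308 mol/L = 4.133 × 10^-3 mol
From the 5:1 ratio, n(FeSO4·(NH4)2SO4·6H2O) = 5/1 × 4.133 × 10^-3 = 0.02067 mol
mass of FeSO4·(NH4)2SO4·6H2O = 0.02067 × 392.14 g/mol = 8.104 g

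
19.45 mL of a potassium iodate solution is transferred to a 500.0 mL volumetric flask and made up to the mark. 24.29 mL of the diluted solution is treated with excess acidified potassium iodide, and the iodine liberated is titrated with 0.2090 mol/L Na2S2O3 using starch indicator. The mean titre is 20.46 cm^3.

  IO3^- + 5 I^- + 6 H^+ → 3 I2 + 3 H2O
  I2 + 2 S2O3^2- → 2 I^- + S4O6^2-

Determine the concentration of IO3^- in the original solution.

0.7543 mol/L

n(S2O3^2-) = 0.02046 × 0.2090 = 4.276 × 10^-3 mol
n(I2) = n(S2O3^2-)/2 = 2.138 × 10^-3 mol
From the 1:3 ratio, n(IO3^-) in the aliquot = 1/3 × 2.138 × 10^-3 = 7.127 × 10^-4 mol
[IO3^-]_dilute = 7.127 × 10^-4 / 0.02429 = 0.02934 mol/L
[IO3^-]_original = 0.02934 × 500.0/19.45 = 0.7543 mol/L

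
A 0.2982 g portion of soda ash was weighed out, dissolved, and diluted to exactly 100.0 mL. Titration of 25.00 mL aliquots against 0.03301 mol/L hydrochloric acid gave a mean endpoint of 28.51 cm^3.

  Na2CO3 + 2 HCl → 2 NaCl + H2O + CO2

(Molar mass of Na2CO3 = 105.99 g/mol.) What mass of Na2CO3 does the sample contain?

0.1995 g

n(HCl) per titration = 0.02851 × 0.03301 = 9.411 × 10^-4 mol
From the 1:2 ratio, n(Na2CO3) in each aliquot = 1/2 × 9.411 × 10^-4 = 4.706 × 10^-4 mol
n(Na2CO3) in the whole flask = 4.706 × 10^-4 × 100.0/25.00 = 1.882 × 10^-3 mol
mass of Na2CO3 = 1.882 × 10^-3 × 105.99 = 0.1995 g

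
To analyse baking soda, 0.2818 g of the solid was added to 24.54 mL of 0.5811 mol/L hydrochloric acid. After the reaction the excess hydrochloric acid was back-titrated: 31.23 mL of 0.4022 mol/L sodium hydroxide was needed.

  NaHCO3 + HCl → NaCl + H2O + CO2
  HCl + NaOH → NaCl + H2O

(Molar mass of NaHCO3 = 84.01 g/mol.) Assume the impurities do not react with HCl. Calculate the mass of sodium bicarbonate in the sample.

0.1428 g

n(HCl) added = 0.02454 × 0.5811 = 0.01426 mol
n(NaOH) used in back-titration = 0.03123 × 0.4022 = 0.01256 mol
n(HCl) left over = 0.01256 mol (1:1 ratio)
n(HCl) consumed by analyte = 0.01426 − 0.01256 = 1.699 × 10^-3 mol
n(NaHCO3) = 1.699 × 10^-3 mol (1:1 ratio)
mass of NaHCO3 = 1.699 × 10^-3 × 84.01 = 0.1428 g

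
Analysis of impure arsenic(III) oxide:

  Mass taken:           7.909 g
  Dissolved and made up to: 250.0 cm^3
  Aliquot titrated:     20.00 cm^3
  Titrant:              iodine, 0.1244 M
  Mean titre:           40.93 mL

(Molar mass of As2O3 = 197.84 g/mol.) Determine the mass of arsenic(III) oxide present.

As2O3 + 2 I2 + 2 H2O → As2O5 + 4 HI
n(I2) per titration = 0.04093 × 0.1244 = 5.092 × 10^-3 mol
From the 1:2 ratio, n(As2O3) in each aliquot = 1/2 × 5.092 × 10^-3 = 2.546 × 10^-3 mol
n(As2O3) in the whole flask = 2.546 × 10^-3 × 250.0/20.00 = 0.03182 mol
mass of As2O3 = 0.03182 × 197.84 = 6.296 g

6.296 g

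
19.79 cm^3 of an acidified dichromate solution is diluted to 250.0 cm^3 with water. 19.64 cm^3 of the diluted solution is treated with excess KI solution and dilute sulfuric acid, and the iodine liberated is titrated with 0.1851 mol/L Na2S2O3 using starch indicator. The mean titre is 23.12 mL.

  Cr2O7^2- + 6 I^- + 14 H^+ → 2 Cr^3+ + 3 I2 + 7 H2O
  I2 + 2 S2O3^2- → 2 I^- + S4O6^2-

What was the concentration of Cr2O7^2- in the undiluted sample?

n(S2O3^2-) = 0.02312 × 0.1851 = 4.280 × 10^-3 mol
n(I2) = n(S2O3^2-)/2 = 2.140 × 10^-3 mol
From the 1:3 ratio, n(Cr2O7^2-) in the aliquot = 1/3 × 2.140 × 10^-3 = 7.133 × 10^-4 mol
[Cr2O7^2-]_dilute = 7.133 × 10^-4 / 0.01964 = 0.03632 mol/L
[Cr2O7^2-]_original = 0.03632 × 250.0/19.79 = 0.4588 mol/L

0.4588 mol/L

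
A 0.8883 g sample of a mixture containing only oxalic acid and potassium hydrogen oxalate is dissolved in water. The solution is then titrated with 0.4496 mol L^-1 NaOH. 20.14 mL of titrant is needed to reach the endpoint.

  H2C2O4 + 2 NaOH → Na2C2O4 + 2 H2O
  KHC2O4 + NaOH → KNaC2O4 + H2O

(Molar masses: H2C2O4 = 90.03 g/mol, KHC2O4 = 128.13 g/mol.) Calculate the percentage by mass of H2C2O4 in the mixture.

n(NaOH) = 0.02014 × 0.4496 = 9.055 × 10^-3 mol
Let x = n(H2C2O4), y = n(KHC2O4).
Titrant: 2x + 1y = 9.055 × 10^-3;  mass: 90.03x + 128.13y = 0.8883
Solving, x = 1.636 × 10^-3 mol, y = 5.783 × 10^-3 mol
mass of H2C2O4 = 1.636 × 10^-3 × 90.03 = 0.1473 g
% H2C2O4 = 0.1473 / 0.8883 × 100 = 16.58 %

16.58 %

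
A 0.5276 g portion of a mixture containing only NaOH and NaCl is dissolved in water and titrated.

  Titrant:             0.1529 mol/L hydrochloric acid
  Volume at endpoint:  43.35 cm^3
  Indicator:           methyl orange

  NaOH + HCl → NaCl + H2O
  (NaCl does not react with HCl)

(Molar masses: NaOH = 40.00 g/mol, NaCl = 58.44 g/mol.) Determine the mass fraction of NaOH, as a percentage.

n(HCl) = 0.04335 × 0.1529 = 6.628 × 10^-3 mol
Let x = n(NaOH), y = n(NaCl).
Titrant: 1x = 6.628 × 10^-3;  mass: 40.00x + 58.44y = 0.5276
Solving, x = 6.628 × 10^-3 mol, y = 4.491 × 10^-3 mol
mass of NaOH = 6.628 × 10^-3 × 40.00 = 0.2651 g
% NaOH = 0.2651 / 0.5276 × 100 = 50.25 %

50.25 %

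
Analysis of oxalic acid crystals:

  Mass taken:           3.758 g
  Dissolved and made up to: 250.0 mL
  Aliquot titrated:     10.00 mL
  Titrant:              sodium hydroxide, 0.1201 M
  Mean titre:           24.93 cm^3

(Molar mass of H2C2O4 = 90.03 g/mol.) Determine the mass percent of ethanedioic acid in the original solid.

H2C2O4 + 2 NaOH → Na2C2O4 + 2 H2O
n(NaOH) per titration = 0.02493 × 0.1201 = 2.994 × 10^-3 mol
From the 1:2 ratio, n(H2C2O4) in each aliquot = 1/2 × 2.994 × 10^-3 = 1.497 × 10^-3 mol
n(H2C2O4) in the whole flask = 1.497 × 10^-3 × 250.0/10.00 = 0.03743 mol
mass of H2C2O4 = 0.03743 × 90.03 = 3.369 g
% H2C2O4 = 3.369 / 3.758 × 100 = 89.66 %

89.66 %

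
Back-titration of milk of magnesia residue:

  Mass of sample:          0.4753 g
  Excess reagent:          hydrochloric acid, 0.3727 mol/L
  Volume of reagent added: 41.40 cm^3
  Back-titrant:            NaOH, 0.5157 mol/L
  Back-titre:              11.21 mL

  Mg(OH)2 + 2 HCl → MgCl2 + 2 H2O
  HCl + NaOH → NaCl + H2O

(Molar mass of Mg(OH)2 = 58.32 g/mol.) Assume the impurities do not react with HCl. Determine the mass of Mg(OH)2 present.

0.2814 g

n(HCl) added = 0.04140 × 0.3727 = 0.01543 mol
n(NaOH) used in back-titration = 0.01121 × 0.5157 = 5.781 × 10^-3 mol
n(HCl) left over = 5.781 × 10^-3 mol (1:1 ratio)
n(HCl) consumed by analyte = 0.01543 − 5.781 × 10^-3 = 9.649 × 10^-3 mol
From the 1:2 ratio, n(Mg(OH)2) = 1/2 × 9.649 × 10^-3 = 4.824 × 10^-3 mol
mass of Mg(OH)2 = 4.824 × 10^-3 × 58.32 = 0.2814 g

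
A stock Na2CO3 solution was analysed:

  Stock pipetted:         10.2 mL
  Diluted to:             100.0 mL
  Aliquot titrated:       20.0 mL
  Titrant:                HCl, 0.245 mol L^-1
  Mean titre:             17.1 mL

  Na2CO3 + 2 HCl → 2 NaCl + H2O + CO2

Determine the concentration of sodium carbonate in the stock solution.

n(HCl) = 0.0171 × 0.245 = 4.19 × 10^-3 mol
From the 1:2 ratio, n(Na2CO3) in the aliquot = 1/2 × 4.19 × 10^-3 = 2.09 × 10^-3 mol
[Na2CO3]_dilute = 2.09 × 10^-3 / 0.0200 = 0.105 mol/L
Dilution factor = 100.0 / 10.2 = 9.804
[Na2CO3]_stock = 0.105 × 9.804 = 1.03 mol/L

1.03 mol/L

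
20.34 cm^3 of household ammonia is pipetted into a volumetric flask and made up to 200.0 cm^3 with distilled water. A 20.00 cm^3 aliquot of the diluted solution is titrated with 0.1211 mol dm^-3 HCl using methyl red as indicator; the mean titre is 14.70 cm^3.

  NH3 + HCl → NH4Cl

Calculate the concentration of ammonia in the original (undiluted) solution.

n(HCl) = 0.01470 × 0.1211 = 1.780 × 10^-3 mol
n(NH3) in the aliquot = 1.780 × 10^-3 mol (1:1 ratio)
[NH3]_dilute = 1.780 × 10^-3 / 0.02000 = 0.08901 mol/L
Dilution factor = 200.0 / 20.34 = 9.833
[NH3]_stock = 0.08901 × 9.833 = 0.8752 mol/L

0.8752 mol/L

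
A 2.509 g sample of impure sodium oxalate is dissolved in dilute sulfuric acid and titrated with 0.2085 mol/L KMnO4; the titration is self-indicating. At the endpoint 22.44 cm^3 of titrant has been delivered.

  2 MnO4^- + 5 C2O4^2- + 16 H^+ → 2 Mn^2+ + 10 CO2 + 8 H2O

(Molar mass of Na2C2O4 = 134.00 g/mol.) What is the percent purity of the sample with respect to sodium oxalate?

n(KMnO4) = 0.02244 L × 0.2085 mol/L = 4.679 × 10^-3 mol
From the 5:2 ratio, n(Na2C2O4) = 5/2 × 4.679 × 10^-3 = 0.01170 mol
mass of Na2C2O4 = 0.01170 × 134.00 g/mol = 1.567 g
% Na2C2O4 = 1.567 / 2.509 × 100 = 62.47 %

62.47 %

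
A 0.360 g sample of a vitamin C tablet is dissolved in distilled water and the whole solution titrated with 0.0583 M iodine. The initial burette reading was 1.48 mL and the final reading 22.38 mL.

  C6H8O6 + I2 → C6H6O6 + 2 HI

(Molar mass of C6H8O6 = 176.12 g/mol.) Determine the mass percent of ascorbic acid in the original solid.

59.6 %

n(I2) = 0.0209 L × 0.0583 mol/L = 1.22 × 10^-3 mol
n(C6H8O6) = 1.22 × 10^-3 mol (1:1 ratio)
mass of C6H8O6 = 1.22 × 10^-3 × 176.12 g/mol = 0.215 g
% C6H8O6 = 0.215 / 0.360 × 100 = 59.6 %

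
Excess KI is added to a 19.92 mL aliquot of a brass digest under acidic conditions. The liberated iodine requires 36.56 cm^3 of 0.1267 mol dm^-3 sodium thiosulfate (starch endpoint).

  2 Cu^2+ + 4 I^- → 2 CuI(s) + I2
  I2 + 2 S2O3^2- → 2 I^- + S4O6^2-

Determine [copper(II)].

n(S2O3^2-) = 0.03656 × 0.1267 = 4.632 × 10^-3 mol
n(I2) = n(S2O3^2-)/2 = 2.316 × 10^-3 mol
From the 2:1 ratio, n(Cu2+) in the aliquot = 2/1 × 2.316 × 10^-3 = 4.632 × 10^-3 mol
[Cu2+] = 4.632 × 10^-3 / 0.01992 = 0.2325 mol/L

0.2325 mol/L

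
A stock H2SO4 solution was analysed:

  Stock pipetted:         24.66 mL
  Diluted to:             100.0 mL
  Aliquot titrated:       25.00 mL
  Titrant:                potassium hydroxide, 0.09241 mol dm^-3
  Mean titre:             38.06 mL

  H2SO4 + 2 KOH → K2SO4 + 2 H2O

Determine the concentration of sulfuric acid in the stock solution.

n(KOH) = 0.03806 × 0.09241 = 3.517 × 10^-3 mol
From the 1:2 ratio, n(H2SO4) in the aliquot = 1/2 × 3.517 × 10^-3 = 1.759 × 10^-3 mol
[H2SO4]_dilute = 1.759 × 10^-3 / 0.02500 = 0.07034 mol/L
Dilution factor = 100.0 / 24.66 = 4.055
[H2SO4]_stock = 0.07034 × 4.055 = 0.2852 mol/L

0.2852 mol/L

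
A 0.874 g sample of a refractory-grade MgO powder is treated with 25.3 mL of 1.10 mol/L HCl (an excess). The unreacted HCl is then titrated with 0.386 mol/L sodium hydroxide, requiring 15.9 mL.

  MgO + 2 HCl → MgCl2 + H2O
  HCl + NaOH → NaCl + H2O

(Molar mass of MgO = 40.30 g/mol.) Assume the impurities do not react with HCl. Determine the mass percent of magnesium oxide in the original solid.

n(HCl) added = 0.0253 × 1.10 = 0.0278 mol
n(NaOH) used in back-titration = 0.0159 × 0.386 = 6.14 × 10^-3 mol
n(HCl) left over = 6.14 × 10^-3 mol (1:1 ratio)
n(HCl) consumed by analyte = 0.0278 − 6.14 × 10^-3 = 0.0217 mol
From the 1:2 ratio, n(MgO) = 1/2 × 0.0217 = 0.0108 mol
mass of MgO = 0.0108 × 40.30 = 0.437 g
% MgO = 0.437 / 0.874 × 100 = 50.0 %

50.0 %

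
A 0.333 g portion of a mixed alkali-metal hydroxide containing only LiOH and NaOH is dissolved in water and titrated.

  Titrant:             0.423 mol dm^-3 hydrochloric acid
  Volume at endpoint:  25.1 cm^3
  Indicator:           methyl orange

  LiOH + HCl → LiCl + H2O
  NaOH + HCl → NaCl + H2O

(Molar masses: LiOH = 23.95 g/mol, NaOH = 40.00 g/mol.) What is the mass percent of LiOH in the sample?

41.1 %

n(HCl) = 0.0251 × 0.423 = 0.0106 mol
Let x = n(LiOH), y = n(NaOH).
Titrant: 1x + 1y = 0.0106;  mass: 23.95x + 40.00y = 0.333
Solving, x = 5.71 × 10^-3 mol, y = 4.90 × 10^-3 mol
mass of LiOH = 5.71 × 10^-3 × 23.95 = 0.137 g
% LiOH = 0.137 / 0.333 × 100 = 41.1 %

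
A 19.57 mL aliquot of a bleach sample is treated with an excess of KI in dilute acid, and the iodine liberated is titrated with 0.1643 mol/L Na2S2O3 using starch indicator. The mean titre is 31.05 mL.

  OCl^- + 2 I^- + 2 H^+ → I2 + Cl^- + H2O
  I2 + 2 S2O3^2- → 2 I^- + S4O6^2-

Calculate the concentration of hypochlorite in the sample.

0.1303 mol/L

n(S2O3^2-) = 0.03105 × 0.1643 = 5.102 × 10^-3 mol
n(I2) = n(S2O3^2-)/2 = 2.551 × 10^-3 mol
n(OCl^-) in the aliquot = 2.551 × 10^-3 mol (1:1 ratio)
[OCl^-] = 2.551 × 10^-3 / 0.01957 = 0.1303 mol/L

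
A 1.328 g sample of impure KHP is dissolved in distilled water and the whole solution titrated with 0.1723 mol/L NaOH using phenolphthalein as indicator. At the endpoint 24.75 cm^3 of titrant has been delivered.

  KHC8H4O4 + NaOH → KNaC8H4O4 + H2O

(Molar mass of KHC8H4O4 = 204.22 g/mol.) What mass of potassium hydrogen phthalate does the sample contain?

n(NaOH) = 0.02475 L × 0.1723 mol/L = 4.264 × 10^-3 mol
n(KHC8H4O4) = 4.264 × 10^-3 mol (1:1 ratio)
mass of KHC8H4O4 = 4.264 × 10^-3 × 204.22 g/mol = 0.8709 g

0.8709 g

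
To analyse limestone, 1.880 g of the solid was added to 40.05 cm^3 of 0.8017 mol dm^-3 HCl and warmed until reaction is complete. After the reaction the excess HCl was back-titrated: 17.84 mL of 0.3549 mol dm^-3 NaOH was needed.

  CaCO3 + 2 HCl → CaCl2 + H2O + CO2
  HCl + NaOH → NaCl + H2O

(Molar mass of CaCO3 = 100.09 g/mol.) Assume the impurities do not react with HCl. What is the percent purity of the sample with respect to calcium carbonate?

n(HCl) added = 0.04005 × 0.8017 = 0.03211 mol
n(NaOH) used in back-titration = 0.01784 × 0.3549 = 6.331 × 10^-3 mol
n(HCl) left over = 6.331 × 10^-3 mol (1:1 ratio)
n(HCl) consumed by analyte = 0.03211 − 6.331 × 10^-3 = 0.02578 mol
From the 1:2 ratio, n(CaCO3) = 1/2 × 0.02578 = 0.01289 mol
mass of CaCO3 = 0.01289 × 100.09 = 1.290 g
% CaCO3 = 1.290 / 1.880 × 100 = 68.62 %

68.62 %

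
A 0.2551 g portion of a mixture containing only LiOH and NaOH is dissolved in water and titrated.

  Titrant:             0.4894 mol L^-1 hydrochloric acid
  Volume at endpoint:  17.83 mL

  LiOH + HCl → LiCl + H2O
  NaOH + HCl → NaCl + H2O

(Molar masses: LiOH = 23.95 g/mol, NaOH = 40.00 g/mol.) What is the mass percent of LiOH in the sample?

n(HCl) = 0.01783 × 0.4894 = 8.726 × 10^-3 mol
Let x = n(LiOH), y = n(NaOH).
Titrant: 1x + 1y = 8.726 × 10^-3;  mass: 23.95x + 40.00y = 0.2551
Solving, x = 5.853 × 10^-3 mol, y = 2.873 × 10^-3 mol
mass of LiOH = 5.853 × 10^-3 × 23.95 = 0.1402 g
% LiOH = 0.1402 / 0.2551 × 100 = 54.95 %

54.95 %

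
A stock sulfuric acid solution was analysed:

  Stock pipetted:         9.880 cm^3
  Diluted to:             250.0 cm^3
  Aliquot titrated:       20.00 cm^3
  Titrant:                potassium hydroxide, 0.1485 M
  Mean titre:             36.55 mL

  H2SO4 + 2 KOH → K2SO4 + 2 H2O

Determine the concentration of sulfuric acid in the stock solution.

n(KOH) = 0.03655 × 0.1485 = 5.428 × 10^-3 mol
From the 1:2 ratio, n(H2SO4) in the aliquot = 1/2 × 5.428 × 10^-3 = 2.714 × 10^-3 mol
[H2SO4]_dilute = 2.714 × 10^-3 / 0.02000 = 0.1357 mol/L
Dilution factor = 250.0 / 9.880 = 25.30
[H2SO4]_stock = 0.1357 × 25.30 = 3.433 mol/L

3.433 M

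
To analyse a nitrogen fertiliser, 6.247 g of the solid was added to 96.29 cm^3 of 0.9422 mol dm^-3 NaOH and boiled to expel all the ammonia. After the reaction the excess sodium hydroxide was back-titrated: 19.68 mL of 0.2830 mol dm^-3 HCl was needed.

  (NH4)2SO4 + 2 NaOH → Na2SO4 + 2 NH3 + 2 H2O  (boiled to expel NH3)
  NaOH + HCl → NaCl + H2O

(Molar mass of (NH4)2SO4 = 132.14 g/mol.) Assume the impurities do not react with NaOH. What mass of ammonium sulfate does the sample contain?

n(NaOH) added = 0.09629 × 0.9422 = 0.09072 mol
n(HCl) used in back-titration = 0.01968 × 0.2830 = 5.569 × 10^-3 mol
n(NaOH) left over = 5.569 × 10^-3 mol (1:1 ratio)
n(NaOH) consumed by analyte = 0.09072 − 5.569 × 10^-3 = 0.08515 mol
From the 1:2 ratio, n((NH4)2SO4) = 1/2 × 0.08515 = 0.04258 mol
mass of (NH4)2SO4 = 0.04258 × 132.14 = 5.626 g

5.626 g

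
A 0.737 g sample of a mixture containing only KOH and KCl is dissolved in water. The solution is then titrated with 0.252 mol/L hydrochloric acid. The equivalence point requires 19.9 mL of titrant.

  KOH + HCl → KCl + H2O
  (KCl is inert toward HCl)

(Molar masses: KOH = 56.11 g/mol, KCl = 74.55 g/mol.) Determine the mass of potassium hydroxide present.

0.281 g

n(HCl) = 0.0199 × 0.252 = 5.01 × 10^-3 mol
Let x = n(KOH), y = n(KCl).
Titrant: 1x = 5.01 × 10^-3;  mass: 56.11x + 74.55y = 0.737
Solving, x = 5.01 × 10^-3 mol, y = 6.11 × 10^-3 mol
mass of KOH = 5.01 × 10^-3 × 56.11 = 0.281 g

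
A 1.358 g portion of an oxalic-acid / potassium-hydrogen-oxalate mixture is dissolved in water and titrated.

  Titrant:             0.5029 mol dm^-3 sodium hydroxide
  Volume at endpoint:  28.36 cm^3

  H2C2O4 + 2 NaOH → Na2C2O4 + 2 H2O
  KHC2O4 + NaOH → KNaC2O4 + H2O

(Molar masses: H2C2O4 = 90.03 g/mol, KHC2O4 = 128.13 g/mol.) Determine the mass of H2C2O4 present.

0.2542 g

n(NaOH) = 0.02836 × 0.5029 = 0.01426 mol
Let x = n(H2C2O4), y = n(KHC2O4).
Titrant: 2x + 1y = 0.01426;  mass: 90.03x + 128.13y = 1.358
Solving, x = 2.824 × 10^-3 mol, y = 8.614 × 10^-3 mol
mass of H2C2O4 = 2.824 × 10^-3 × 90.03 = 0.2542 g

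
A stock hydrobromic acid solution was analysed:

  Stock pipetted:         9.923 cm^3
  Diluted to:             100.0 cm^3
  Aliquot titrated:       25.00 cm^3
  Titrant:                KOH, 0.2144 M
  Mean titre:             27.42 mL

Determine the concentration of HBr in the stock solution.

HBr + KOH → KBr + H2O
n(KOH) = 0.02742 × 0.2144 = 5.879 × 10^-3 mol
n(HBr) in the aliquot = 5.879 × 10^-3 mol (1:1 ratio)
[HBr]_dilute = 5.879 × 10^-3 / 0.02500 = 0.2352 mol/L
Dilution factor = 100.0 / 9.923 = 10.08
[HBr]_stock = 0.2352 × 10.08 = 2.370 mol/L

2.370 M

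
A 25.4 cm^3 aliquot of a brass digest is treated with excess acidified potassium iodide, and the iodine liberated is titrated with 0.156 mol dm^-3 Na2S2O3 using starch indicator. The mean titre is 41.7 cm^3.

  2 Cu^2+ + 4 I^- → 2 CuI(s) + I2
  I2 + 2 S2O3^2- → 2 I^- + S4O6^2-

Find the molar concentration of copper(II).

0.256 mol/L

n(S2O3^2-) = 0.0417 × 0.156 = 6.51 × 10^-3 mol
n(I2) = n(S2O3^2-)/2 = 3.25 × 10^-3 mol
From the 2:1 ratio, n(Cu2+) in the aliquot = 2/1 × 3.25 × 10^-3 = 6.51 × 10^-3 mol
[Cu2+] = 6.51 × 10^-3 / 0.0254 = 0.256 mol/L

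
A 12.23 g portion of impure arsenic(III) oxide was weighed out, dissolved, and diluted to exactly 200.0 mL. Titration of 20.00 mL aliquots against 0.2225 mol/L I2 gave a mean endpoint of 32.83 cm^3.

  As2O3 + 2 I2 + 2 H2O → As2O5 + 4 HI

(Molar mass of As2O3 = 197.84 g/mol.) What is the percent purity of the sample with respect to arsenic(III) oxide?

59.08 %

n(I2) per titration = 0.03283 × 0.2225 = 7.305 × 10^-3 mol
From the 1:2 ratio, n(As2O3) in each aliquot = 1/2 × 7.305 × 10^-3 = 3.652 × 10^-3 mol
n(As2O3) in the whole flask = 3.652 × 10^-3 × 200.0/20.00 = 0.03652 mol
mass of As2O3 = 0.03652 × 197.84 = 7.226 g
% As2O3 = 7.226 / 12.23 × 100 = 59.08 %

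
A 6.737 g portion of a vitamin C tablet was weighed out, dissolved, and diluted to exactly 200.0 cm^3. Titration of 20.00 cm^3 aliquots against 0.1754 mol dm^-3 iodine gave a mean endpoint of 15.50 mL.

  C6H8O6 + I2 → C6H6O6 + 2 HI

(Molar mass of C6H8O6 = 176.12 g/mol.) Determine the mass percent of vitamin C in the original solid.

n(I2) per titration = 0.01550 × 0.1754 = 2.719 × 10^-3 mol
n(C6H8O6) in each aliquot = 2.719 × 10^-3 mol (1:1 ratio)
n(C6H8O6) in the whole flask = 2.719 × 10^-3 × 200.0/20.00 = 0.02719 mol
mass of C6H8O6 = 0.02719 × 176.12 = 4.788 g
% C6H8O6 = 4.788 / 6.737 × 100 = 71.07 %

71.07 %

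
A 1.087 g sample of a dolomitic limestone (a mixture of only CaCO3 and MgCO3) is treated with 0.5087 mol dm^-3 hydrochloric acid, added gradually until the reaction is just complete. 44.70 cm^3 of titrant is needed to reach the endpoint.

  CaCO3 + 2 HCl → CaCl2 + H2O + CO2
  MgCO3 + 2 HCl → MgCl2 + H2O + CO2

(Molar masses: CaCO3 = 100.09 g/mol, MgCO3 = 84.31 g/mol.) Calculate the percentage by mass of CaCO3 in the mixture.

74.95 %

n(HCl) = 0.04470 × 0.5087 = 0.02274 mol
Let x = n(CaCO3), y = n(MgCO3).
Titrant: 2x + 2y = 0.02274;  mass: 100.09x + 84.31y = 1.087
Solving, x = 8.140 × 10^-3 mol, y = 3.230 × 10^-3 mol
mass of CaCO3 = 8.140 × 10^-3 × 100.09 = 0.8147 g
% CaCO3 = 0.8147 / 1.087 × 100 = 74.95 %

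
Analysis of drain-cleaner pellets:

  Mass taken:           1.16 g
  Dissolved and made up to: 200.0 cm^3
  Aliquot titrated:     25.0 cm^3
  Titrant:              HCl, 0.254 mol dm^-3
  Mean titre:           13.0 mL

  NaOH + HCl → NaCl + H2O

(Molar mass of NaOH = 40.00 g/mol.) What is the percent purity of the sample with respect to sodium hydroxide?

91.1 %

n(HCl) per titration = 0.0130 × 0.254 = 3.30 × 10^-3 mol
n(NaOH) in each aliquot = 3.30 × 10^-3 mol (1:1 ratio)
n(NaOH) in the whole flask = 3.30 × 10^-3 × 200.0/25.0 = 0.0264 mol
mass of NaOH = 0.0264 × 40.00 = 1.06 g
% NaOH = 1.06 / 1.16 × 100 = 91.1 %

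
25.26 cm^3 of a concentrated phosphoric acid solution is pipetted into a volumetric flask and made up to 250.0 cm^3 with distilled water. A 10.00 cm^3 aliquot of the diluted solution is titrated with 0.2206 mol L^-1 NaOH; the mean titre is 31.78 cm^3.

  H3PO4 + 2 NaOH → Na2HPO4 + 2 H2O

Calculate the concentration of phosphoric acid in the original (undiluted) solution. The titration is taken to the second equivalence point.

n(NaOH) = 0.03178 × 0.2206 = 7.011 × 10^-3 mol
From the 1:2 ratio, n(H3PO4) in the aliquot = 1/2 × 7.011 × 10^-3 = 3.505 × 10^-3 mol
[H3PO4]_dilute = 3.505 × 10^-3 / 0.01000 = 0.3505 mol/L
Dilution factor = 250.0 / 25.26 = 9.897
[H3PO4]_stock = 0.3505 × 9.897 = 3.469 mol/L

3.469 mol/L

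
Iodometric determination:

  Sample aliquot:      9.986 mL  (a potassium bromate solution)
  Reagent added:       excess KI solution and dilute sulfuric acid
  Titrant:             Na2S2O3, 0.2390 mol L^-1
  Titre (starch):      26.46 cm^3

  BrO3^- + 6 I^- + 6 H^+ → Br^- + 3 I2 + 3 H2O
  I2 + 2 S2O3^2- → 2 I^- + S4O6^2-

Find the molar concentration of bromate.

0.1055 mol/L

n(S2O3^2-) = 0.02646 × 0.2390 = 6.324 × 10^-3 mol
n(I2) = n(S2O3^2-)/2 = 3.162 × 10^-3 mol
From the 1:3 ratio, n(BrO3^-) in the aliquot = 1/3 × 3.162 × 10^-3 = 1.054 × 10^-3 mol
[BrO3^-] = 1.054 × 10^-3 / 0.009986 = 0.1055 mol/L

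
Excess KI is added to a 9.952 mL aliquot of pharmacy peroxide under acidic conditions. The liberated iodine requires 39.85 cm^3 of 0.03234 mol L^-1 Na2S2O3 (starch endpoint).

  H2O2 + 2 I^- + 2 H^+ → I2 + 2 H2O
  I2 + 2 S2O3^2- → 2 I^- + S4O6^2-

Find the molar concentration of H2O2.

0.06475 mol/L

n(S2O3^2-) = 0.03985 × 0.03234 = 1.289 × 10^-3 mol
n(I2) = n(S2O3^2-)/2 = 6.444 × 10^-4 mol
n(H2O2) in the aliquot = 6.444 × 10^-4 mol (1:1 ratio)
[H2O2] = 6.444 × 10^-4 / 0.009952 = 0.06475 mol/L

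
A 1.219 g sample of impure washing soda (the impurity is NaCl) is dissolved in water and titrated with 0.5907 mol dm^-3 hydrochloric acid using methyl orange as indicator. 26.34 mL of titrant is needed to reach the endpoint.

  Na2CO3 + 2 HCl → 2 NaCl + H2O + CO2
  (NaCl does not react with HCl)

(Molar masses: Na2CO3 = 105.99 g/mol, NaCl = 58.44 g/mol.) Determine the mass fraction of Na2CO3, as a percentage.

67.64 %

n(HCl) = 0.02634 × 0.5907 = 0.01556 mol
Let x = n(Na2CO3), y = n(NaCl).
Titrant: 2x = 0.01556;  mass: 105.99x + 58.44y = 1.219
Solving, x = 7.780 × 10^-3 mol, y = 6.750 × 10^-3 mol
mass of Na2CO3 = 7.780 × 10^-3 × 105.99 = 0.8246 g
% Na2CO3 = 0.8246 / 1.219 × 100 = 67.64 %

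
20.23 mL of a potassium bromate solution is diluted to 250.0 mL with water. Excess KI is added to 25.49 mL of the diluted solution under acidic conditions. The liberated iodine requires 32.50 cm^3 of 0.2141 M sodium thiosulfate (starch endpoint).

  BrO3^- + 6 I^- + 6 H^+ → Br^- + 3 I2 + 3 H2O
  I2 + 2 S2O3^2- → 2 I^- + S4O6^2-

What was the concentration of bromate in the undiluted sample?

0.5622 M

n(S2O3^2-) = 0.03250 × 0.2141 = 6.958 × 10^-3 mol
n(I2) = n(S2O3^2-)/2 = 3.479 × 10^-3 mol
From the 1:3 ratio, n(BrO3^-) in the aliquot = 1/3 × 3.479 × 10^-3 = 1.160 × 10^-3 mol
[BrO3^-]_dilute = 1.160 × 10^-3 / 0.02549 = 0.04550 mol/L
[BrO3^-]_original = 0.04550 × 250.0/20.23 = 0.5622 mol/L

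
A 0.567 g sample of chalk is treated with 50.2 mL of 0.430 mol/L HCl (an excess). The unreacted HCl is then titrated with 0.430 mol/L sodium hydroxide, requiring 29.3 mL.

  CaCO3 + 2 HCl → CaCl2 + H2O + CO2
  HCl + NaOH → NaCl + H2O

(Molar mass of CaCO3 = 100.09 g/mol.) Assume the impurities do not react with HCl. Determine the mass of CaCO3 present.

0.450 g

n(HCl) added = 0.0502 × 0.430 = 0.0216 mol
n(NaOH) used in back-titration = 0.0293 × 0.430 = 0.0126 mol
n(HCl) left over = 0.0126 mol (1:1 ratio)
n(HCl) consumed by analyte = 0.0216 − 0.0126 = 8.99 × 10^-3 mol
From the 1:2 ratio, n(CaCO3) = 1/2 × 8.99 × 10^-3 = 4.49 × 10^-3 mol
mass of CaCO3 = 4.49 × 10^-3 × 100.09 = 0.450 g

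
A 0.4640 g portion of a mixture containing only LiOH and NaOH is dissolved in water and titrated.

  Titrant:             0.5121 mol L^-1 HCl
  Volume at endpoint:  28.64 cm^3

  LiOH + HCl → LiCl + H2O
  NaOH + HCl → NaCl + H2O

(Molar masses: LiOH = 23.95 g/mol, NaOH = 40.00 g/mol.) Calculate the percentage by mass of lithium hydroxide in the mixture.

n(HCl) = 0.02864 × 0.5121 = 0.01467 mol
Let x = n(LiOH), y = n(NaOH).
Titrant: 1x + 1y = 0.01467;  mass: 23.95x + 40.00y = 0.4640
Solving, x = 7.642 × 10^-3 mol, y = 7.024 × 10^-3 mol
mass of LiOH = 7.642 × 10^-3 × 23.95 = 0.1830 g
% LiOH = 0.1830 / 0.4640 × 100 = 39.45 %

39.45 %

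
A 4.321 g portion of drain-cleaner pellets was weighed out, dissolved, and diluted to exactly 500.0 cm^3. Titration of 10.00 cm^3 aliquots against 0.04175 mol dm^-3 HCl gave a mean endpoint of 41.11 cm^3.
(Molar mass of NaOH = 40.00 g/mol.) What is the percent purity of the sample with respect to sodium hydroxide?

79.44 %

NaOH + HCl → NaCl + H2O
n(HCl) per titration = 0.04111 × 0.04175 = 1.716 × 10^-3 mol
n(NaOH) in each aliquot = 1.716 × 10^-3 mol (1:1 ratio)
n(NaOH) in the whole flask = 1.716 × 10^-3 × 500.0/10.00 = 0.08582 mol
mass of NaOH = 0.08582 × 40.00 = 3.433 g
% NaOH = 3.433 / 4.321 × 100 = 79.44 %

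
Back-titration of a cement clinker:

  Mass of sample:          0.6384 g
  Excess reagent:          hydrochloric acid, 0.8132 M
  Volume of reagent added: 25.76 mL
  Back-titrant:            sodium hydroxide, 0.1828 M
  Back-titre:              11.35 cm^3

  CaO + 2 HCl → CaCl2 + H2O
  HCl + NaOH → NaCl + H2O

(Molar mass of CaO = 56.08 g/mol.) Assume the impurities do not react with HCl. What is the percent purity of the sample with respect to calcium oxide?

82.90 %

n(HCl) added = 0.02576 × 0.8132 = 0.02095 mol
n(NaOH) used in back-titration = 0.01135 × 0.1828 = 2.075 × 10^-3 mol
n(HCl) left over = 2.075 × 10^-3 mol (1:1 ratio)
n(HCl) consumed by analyte = 0.02095 − 2.075 × 10^-3 = 0.01887 mol
From the 1:2 ratio, n(CaO) = 1/2 × 0.01887 = 9.437 × 10^-3 mol
mass of CaO = 9.437 × 10^-3 × 56.08 = 0.5292 g
% CaO = 0.5292 / 0.6384 × 100 = 82.90 %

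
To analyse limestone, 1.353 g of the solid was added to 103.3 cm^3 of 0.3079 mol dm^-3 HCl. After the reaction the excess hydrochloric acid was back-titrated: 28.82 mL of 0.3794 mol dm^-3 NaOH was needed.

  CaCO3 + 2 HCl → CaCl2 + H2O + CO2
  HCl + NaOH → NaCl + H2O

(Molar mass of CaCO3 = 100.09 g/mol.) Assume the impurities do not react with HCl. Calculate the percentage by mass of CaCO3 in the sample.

77.20 %

n(HCl) added = 0.1033 × 0.3079 = 0.03181 mol
n(NaOH) used in back-titration = 0.02882 × 0.3794 = 0.01093 mol
n(HCl) left over = 0.01093 mol (1:1 ratio)
n(HCl) consumed by analyte = 0.03181 − 0.01093 = 0.02087 mol
From the 1:2 ratio, n(CaCO3) = 1/2 × 0.02087 = 0.01044 mol
mass of CaCO3 = 0.01044 × 100.09 = 1.045 g
% CaCO3 = 1.045 / 1.353 × 100 = 77.20 %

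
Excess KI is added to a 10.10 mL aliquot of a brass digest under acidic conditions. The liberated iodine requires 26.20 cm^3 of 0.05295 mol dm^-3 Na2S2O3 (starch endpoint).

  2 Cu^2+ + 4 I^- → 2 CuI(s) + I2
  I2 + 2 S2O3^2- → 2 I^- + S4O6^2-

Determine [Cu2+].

0.1374 mol/L

n(S2O3^2-) = 0.02620 × 0.05295 = 1.387 × 10^-3 mol
n(I2) = n(S2O3^2-)/2 = 6.936 × 10^-4 mol
From the 2:1 ratio, n(Cu2+) in the aliquot = 2/1 × 6.936 × 10^-4 = 1.387 × 10^-3 mol
[Cu2+] = 1.387 × 10^-3 / 0.01010 = 0.1374 mol/L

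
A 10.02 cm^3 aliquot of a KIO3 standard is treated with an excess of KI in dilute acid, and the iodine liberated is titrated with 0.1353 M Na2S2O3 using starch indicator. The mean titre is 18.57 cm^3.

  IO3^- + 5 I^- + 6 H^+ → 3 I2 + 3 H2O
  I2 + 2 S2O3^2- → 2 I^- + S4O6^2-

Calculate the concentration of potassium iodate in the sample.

n(S2O3^2-) = 0.01857 × 0.1353 = 2.513 × 10^-3 mol
n(I2) = n(S2O3^2-)/2 = 1.256 × 10^-3 mol
From the 1:3 ratio, n(IO3^-) in the aliquot = 1/3 × 1.256 × 10^-3 = 4.188 × 10^-4 mol
[IO3^-] = 4.188 × 10^-4 / 0.01002 = 0.04179 mol/L

0.04179 M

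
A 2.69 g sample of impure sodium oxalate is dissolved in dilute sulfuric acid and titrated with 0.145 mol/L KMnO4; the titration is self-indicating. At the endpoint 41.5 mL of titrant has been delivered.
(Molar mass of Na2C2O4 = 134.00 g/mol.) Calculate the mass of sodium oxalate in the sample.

2.02 g

2 MnO4^- + 5 C2O4^2- + 16 H^+ → 2 Mn^2+ + 10 CO2 + 8 H2O
n(KMnO4) = 0.0415 L × 0.145 mol/L = 6.02 × 10^-3 mol
From the 5:2 ratio, n(Na2C2O4) = 5/2 × 6.02 × 10^-3 = 0.0150 mol
mass of Na2C2O4 = 0.0150 × 134.00 g/mol = 2.02 g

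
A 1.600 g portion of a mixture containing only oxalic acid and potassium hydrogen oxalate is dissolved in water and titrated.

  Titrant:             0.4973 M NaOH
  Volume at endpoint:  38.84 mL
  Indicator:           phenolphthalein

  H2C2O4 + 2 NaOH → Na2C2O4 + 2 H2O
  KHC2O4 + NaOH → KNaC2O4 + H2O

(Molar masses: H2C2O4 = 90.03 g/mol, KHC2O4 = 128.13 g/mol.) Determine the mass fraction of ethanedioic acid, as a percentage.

n(NaOH) = 0.03884 × 0.4973 = 0.01932 mol
Let x = n(H2C2O4), y = n(KHC2O4).
Titrant: 2x + 1y = 0.01932;  mass: 90.03x + 128.13y = 1.600
Solving, x = 5.263 × 10^-3 mol, y = 8.789 × 10^-3 mol
mass of H2C2O4 = 5.263 × 10^-3 × 90.03 = 0.4738 g
% H2C2O4 = 0.4738 / 1.600 × 100 = 29.61 %

29.61 %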